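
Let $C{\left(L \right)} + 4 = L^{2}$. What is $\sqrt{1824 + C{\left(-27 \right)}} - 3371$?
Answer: $-3371 + \sqrt{2549} \approx -3320.5$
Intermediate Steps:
$C{\left(L \right)} = -4 + L^{2}$
$\sqrt{1824 + C{\left(-27 \right)}} - 3371 = \sqrt{1824 - \left(4 - \left(-27\right)^{2}\right)} - 3371 = \sqrt{1824 + \left(-4 + 729\right)} - 3371 = \sqrt{1824 + 725} - 3371 = \sqrt{2549} - 3371 = -3371 + \sqrt{2549}$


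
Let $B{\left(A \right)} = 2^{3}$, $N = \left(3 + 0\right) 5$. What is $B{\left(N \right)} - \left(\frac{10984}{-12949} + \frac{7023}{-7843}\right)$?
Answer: $\frac{43024365}{4415609} \approx 9.7437$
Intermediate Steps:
$N = 15$ ($N = 3 \cdot 5 = 15$)
$B{\left(A \right)} = 8$
$B{\left(N \right)} - \left(\frac{10984}{-12949} + \frac{7023}{-7843}\right) = 8 - \left(\frac{10984}{-12949} + \frac{7023}{-7843}\right) = 8 - \left(10984 \left(- \frac{1}{12949}\right) + 7023 \left(- \frac{1}{7843}\right)\right) = 8 - \left(- \frac{10984}{12949} - \frac{7023}{7843}\right) = 8 - - \frac{7699493}{4415609} = 8 + \frac{7699493}{4415609} = \frac{43024365}{4415609}$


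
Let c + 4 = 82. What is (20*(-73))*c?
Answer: -113880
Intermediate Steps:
c = 78 (c = -4 + 82 = 78)
(20*(-73))*c = (20*(-73))*78 = -1460*78 = -113880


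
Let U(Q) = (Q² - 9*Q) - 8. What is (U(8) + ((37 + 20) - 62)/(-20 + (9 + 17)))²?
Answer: 10201/36 ≈ 283.36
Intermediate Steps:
U(Q) = -8 + Q² - 9*Q
(U(8) + ((37 + 20) - 62)/(-20 + (9 + 17)))² = ((-8 + 8² - 9*8) + ((37 + 20) - 62)/(-20 + (9 + 17)))² = ((-8 + 64 - 72) + (57 - 62)/(-20 + 26))² = (-16 - 5/6)² = (-16 - 5*⅙)² = (-16 - ⅚)² = (-101/6)² = 10201/36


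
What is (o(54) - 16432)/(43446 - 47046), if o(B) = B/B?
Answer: 5477/1200 ≈ 4.5642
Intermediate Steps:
o(B) = 1
(o(54) - 16432)/(43446 - 47046) = (1 - 16432)/(43446 - 47046) = -16431/(-3600) = -16431*(-1/3600) = 5477/1200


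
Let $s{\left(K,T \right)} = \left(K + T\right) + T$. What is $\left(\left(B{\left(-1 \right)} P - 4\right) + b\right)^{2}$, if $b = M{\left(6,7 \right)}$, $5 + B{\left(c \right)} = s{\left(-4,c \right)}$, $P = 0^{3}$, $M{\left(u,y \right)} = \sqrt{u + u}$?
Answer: $28 - 16 \sqrt{3} \approx 0.28719$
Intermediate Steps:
$s{\left(K,T \right)} = K + 2 T$
$M{\left(u,y \right)} = \sqrt{2} \sqrt{u}$ ($M{\left(u,y \right)} = \sqrt{2 u} = \sqrt{2} \sqrt{u}$)
$P = 0$
$B{\left(c \right)} = -9 + 2 c$ ($B{\left(c \right)} = -5 + \left(-4 + 2 c\right) = -9 + 2 c$)
$b = 2 \sqrt{3}$ ($b = \sqrt{2} \sqrt{6} = 2 \sqrt{3} \approx 3.4641$)
$\left(\left(B{\left(-1 \right)} P - 4\right) + b\right)^{2} = \left(\left(\left(-9 + 2 \left(-1\right)\right) 0 - 4\right) + 2 \sqrt{3}\right)^{2} = \left(\left(\left(-9 - 2\right) 0 - 4\right) + 2 \sqrt{3}\right)^{2} = \left(\left(\left(-11\right) 0 - 4\right) + 2 \sqrt{3}\right)^{2} = \left(\left(0 - 4\right) + 2 \sqrt{3}\right)^{2} = \left(-4 + 2 \sqrt{3}\right)^{2}$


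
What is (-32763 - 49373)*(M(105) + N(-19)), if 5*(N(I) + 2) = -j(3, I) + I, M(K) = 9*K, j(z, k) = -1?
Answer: -385792792/5 ≈ -7.7159e+7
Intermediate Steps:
N(I) = -9/5 + I/5 (N(I) = -2 + (-1*(-1) + I)/5 = -2 + (1 + I)/5 = -2 + (⅕ + I/5) = -9/5 + I/5)
(-32763 - 49373)*(M(105) + N(-19)) = (-32763 - 49373)*(9*105 + (-9/5 + (⅕)*(-19))) = -82136*(945 + (-9/5 - 19/5)) = -82136*(945 - 28/5) = -82136*4697/5 = -385792792/5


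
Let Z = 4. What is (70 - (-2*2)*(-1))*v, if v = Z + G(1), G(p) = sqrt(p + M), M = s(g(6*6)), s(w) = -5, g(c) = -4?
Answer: 264 + 132*I ≈ 264.0 + 132.0*I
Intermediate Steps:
M = -5
G(p) = sqrt(-5 + p) (G(p) = sqrt(p - 5) = sqrt(-5 + p))
v = 4 + 2*I (v = 4 + sqrt(-5 + 1) = 4 + sqrt(-4) = 4 + 2*I ≈ 4.0 + 2.0*I)
(70 - (-2*2)*(-1))*v = (70 - (-2*2)*(-1))*(4 + 2*I) = (70 - (-4)*(-1))*(4 + 2*I) = (70 - 1*4)*(4 + 2*I) = (70 - 4)*(4 + 2*I) = 66*(4 + 2*I) = 264 + 132*I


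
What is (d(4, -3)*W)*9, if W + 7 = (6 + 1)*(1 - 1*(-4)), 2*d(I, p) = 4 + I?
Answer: 1008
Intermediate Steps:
d(I, p) = 2 + I/2 (d(I, p) = (4 + I)/2 = 2 + I/2)
W = 28 (W = -7 + (6 + 1)*(1 - 1*(-4)) = -7 + 7*(1 + 4) = -7 + 7*5 = -7 + 35 = 28)
(d(4, -3)*W)*9 = ((2 + (½)*4)*28)*9 = ((2 + 2)*28)*9 = (4*28)*9 = 112*9 = 1008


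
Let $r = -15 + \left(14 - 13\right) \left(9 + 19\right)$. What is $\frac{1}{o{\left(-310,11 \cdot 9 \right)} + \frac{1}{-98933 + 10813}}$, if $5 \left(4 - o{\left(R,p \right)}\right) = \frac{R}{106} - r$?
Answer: $\frac{4670360}{33556043} \approx 0.13918$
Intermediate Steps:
$r = 13$ ($r = -15 + 1 \cdot 28 = -15 + 28 = 13$)
$o{\left(R,p \right)} = \frac{33}{5} - \frac{R}{530}$ ($o{\left(R,p \right)} = 4 - \frac{\frac{R}{106} - 13}{5} = 4 - \frac{-13 + \frac{R}{106}}{5} = 4 - \left(- \frac{13}{5} + \frac{R}{530}\right) = \frac{33}{5} - \frac{R}{530}$)
$\frac{1}{o{\left(-310,11 \cdot 9 \right)} + \frac{1}{-98933 + 10813}} = \frac{1}{\left(\frac{33}{5} - - \frac{31}{53}\right) + \frac{1}{-98933 + 10813}} = \frac{1}{\left(\frac{33}{5} + \frac{31}{53}\right) + \frac{1}{-88120}} = \frac{1}{\frac{1904}{265} - \frac{1}{88120}} = \frac{1}{\frac{33556043}{4670360}} = \frac{4670360}{33556043}$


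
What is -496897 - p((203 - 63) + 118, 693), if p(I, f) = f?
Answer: -497590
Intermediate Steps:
-496897 - p((203 - 63) + 118, 693) = -496897 - 1*693 = -496897 - 693 = -497590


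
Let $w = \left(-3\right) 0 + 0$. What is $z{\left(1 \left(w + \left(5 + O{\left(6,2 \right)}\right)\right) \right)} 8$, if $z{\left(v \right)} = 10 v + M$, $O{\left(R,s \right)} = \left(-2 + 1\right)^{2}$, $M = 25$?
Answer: $680$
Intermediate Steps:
$O{\left(R,s \right)} = 1$ ($O{\left(R,s \right)} = \left(-1\right)^{2} = 1$)
$w = 0$ ($w = 0 + 0 = 0$)
$z{\left(v \right)} = 25 + 10 v$ ($z{\left(v \right)} = 10 v + 25 = 25 + 10 v$)
$z{\left(1 \left(w + \left(5 + O{\left(6,2 \right)}\right)\right) \right)} 8 = \left(25 + 10 \cdot 1 \left(0 + \left(5 + 1\right)\right)\right) 8 = \left(25 + 10 \cdot 1 \left(0 + 6\right)\right) 8 = \left(25 + 10 \cdot 1 \cdot 6\right) 8 = \left(25 + 10 \cdot 6\right) 8 = \left(25 + 60\right) 8 = 85 \cdot 8 = 680$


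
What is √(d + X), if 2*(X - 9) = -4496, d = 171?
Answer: 2*I*√517 ≈ 45.475*I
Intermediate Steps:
X = -2239 (X = 9 + (½)*(-4496) = 9 - 2248 = -2239)
√(d + X) = √(171 - 2239) = √(-2068) = 2*I*√517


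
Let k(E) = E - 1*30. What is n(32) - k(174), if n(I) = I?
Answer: -112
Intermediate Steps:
k(E) = -30 + E (k(E) = E - 30 = -30 + E)
n(32) - k(174) = 32 - (-30 + 174) = 32 - 1*144 = 32 - 144 = -112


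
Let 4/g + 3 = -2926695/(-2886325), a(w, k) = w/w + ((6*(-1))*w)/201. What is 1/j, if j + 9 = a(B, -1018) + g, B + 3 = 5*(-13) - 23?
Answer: -19203138/140138111 ≈ -0.13703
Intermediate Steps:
B = -91 (B = -3 + (5*(-13) - 23) = -3 + (-65 - 23) = -3 - 88 = -91)
a(w, k) = 1 - 2*w/67 (a(w, k) = 1 - 6*w*(1/201) = 1 - 2*w/67)
g = -577265/286614 (g = 4/(-3 - 2926695/(-2886325)) = 4/(-3 - 2926695*(-1/2886325)) = 4/(-3 + 585339/577265) = 4/(-1146456/577265) = 4*(-577265/1146456) = -577265/286614 ≈ -2.0141)
j = -140138111/19203138 (j = -9 + ((1 - 2/67*(-91)) - 577265/286614) = -9 + ((1 + 182/67) - 577265/286614) = -9 + (249/67 - 577265/286614) = -9 + 32690131/19203138 = -140138111/19203138 ≈ -7.2977)
1/j = 1/(-140138111/19203138) = -19203138/140138111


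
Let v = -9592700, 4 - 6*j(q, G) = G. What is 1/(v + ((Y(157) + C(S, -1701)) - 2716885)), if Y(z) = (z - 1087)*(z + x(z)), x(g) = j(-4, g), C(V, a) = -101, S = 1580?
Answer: -1/12431981 ≈ -8.0438e-8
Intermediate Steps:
j(q, G) = ⅔ - G/6
x(g) = ⅔ - g/6
Y(z) = (-1087 + z)*(⅔ + 5*z/6) (Y(z) = (z - 1087)*(z + (⅔ - z/6)) = (-1087 + z)*(⅔ + 5*z/6))
1/(v + ((Y(157) + C(S, -1701)) - 2716885)) = 1/(-9592700 + (((-2174/3 - 5431/6*157 + (⅚)*157²) - 101) - 2716885)) = 1/(-9592700 + (((-2174/3 - 852667/6 + (⅚)*24649) - 101) - 2716885)) = 1/(-9592700 + (((-2174/3 - 852667/6 + 123245/6) - 101) - 2716885)) = 1/(-9592700 + ((-122295 - 101) - 2716885)) = 1/(-9592700 + (-122396 - 2716885)) = 1/(-9592700 - 2839281) = 1/(-12431981) = -1/12431981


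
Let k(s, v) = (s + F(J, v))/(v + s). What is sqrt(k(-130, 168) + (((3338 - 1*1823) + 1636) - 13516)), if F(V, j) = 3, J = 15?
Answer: I*sqrt(14971886)/38 ≈ 101.83*I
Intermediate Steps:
k(s, v) = (3 + s)/(s + v) (k(s, v) = (s + 3)/(v + s) = (3 + s)/(s + v))
sqrt(k(-130, 168) + (((3338 - 1*1823) + 1636) - 13516)) = sqrt((3 - 130)/(-130 + 168) + (((3338 - 1*1823) + 1636) - 13516)) = sqrt(-127/38 + (((3338 - 1823) + 1636) - 13516)) = sqrt((1/38)*(-127) + ((1515 + 1636) - 13516)) = sqrt(-127/38 + (3151 - 13516)) = sqrt(-127/38 - 10365) = sqrt(-393997/38) = I*sqrt(14971886)/38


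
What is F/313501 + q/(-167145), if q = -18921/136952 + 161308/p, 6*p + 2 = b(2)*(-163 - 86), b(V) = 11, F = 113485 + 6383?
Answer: 2797833517365159/7277189577031880 ≈ 0.38447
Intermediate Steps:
F = 119868
p = -2741/6 (p = -⅓ + (11*(-163 - 86))/6 = -⅓ + (11*(-249))/6 = -⅓ + (⅙)*(-2739) = -⅓ - 913/2 = -2741/6 ≈ -456.83)
q = -147170457/416632 (q = -18921/136952 + 161308/(-2741/6) = -18921*1/136952 + 161308*(-6/2741) = -21/152 - 967848/2741 = -147170457/416632 ≈ -353.24)
F/313501 + q/(-167145) = 119868/313501 - 147170457/416632/(-167145) = 119868*(1/313501) - 147170457/416632*(-1/167145) = 119868/313501 + 49056819/23212651880 = 2797833517365159/7277189577031880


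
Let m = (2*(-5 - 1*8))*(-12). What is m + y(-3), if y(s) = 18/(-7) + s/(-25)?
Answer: 54171/175 ≈ 309.55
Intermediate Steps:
m = 312 (m = (2*(-5 - 8))*(-12) = (2*(-13))*(-12) = -26*(-12) = 312)
y(s) = -18/7 - s/25 (y(s) = 18*(-1/7) + s*(-1/25) = -18/7 - s/25)
m + y(-3) = 312 + (-18/7 - 1/25*(-3)) = 312 + (-18/7 + 3/25) = 312 - 429/175 = 54171/175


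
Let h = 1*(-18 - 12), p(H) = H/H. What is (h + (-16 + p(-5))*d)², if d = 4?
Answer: 8100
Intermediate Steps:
p(H) = 1
h = -30 (h = 1*(-30) = -30)
(h + (-16 + p(-5))*d)² = (-30 + (-16 + 1)*4)² = (-30 - 15*4)² = (-30 - 60)² = (-90)² = 8100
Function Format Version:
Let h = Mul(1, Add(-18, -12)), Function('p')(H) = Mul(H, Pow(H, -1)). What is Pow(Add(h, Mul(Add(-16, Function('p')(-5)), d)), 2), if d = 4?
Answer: 8100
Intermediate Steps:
Function('p')(H) = 1
h = -30 (h = Mul(1, -30) = -30)
Pow(Add(h, Mul(Add(-16, Function('p')(-5)), d)), 2) = Pow(Add(-30, Mul(Add(-16, 1), 4)), 2) = Pow(Add(-30, Mul(-15, 4)), 2) = Pow(Add(-30, -60), 2) = Pow(-90, 2) = 8100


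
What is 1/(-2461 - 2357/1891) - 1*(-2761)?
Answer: 12855512297/4656108 ≈ 2761.0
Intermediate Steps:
1/(-2461 - 2357/1891) - 1*(-2761) = 1/(-2461 - 2357*1/1891) + 2761 = 1/(-2461 - 2357/1891) + 2761 = 1/(-4656108/1891) + 2761 = -1891/4656108 + 2761 = 12855512297/4656108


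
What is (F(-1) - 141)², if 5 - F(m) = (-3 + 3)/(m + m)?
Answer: 18496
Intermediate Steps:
F(m) = 5 (F(m) = 5 - (-3 + 3)/(m + m) = 5 - 0/(2*m) = 5 - 0*1/(2*m) = 5 - 1*0 = 5 + 0 = 5)
(F(-1) - 141)² = (5 - 141)² = (-136)² = 18496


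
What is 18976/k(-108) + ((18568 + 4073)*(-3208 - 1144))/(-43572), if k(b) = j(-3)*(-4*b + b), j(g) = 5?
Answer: 3342735544/1470555 ≈ 2273.1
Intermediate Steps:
k(b) = -15*b (k(b) = 5*(-4*b + b) = 5*(-3*b) = -15*b)
18976/k(-108) + ((18568 + 4073)*(-3208 - 1144))/(-43572) = 18976/((-15*(-108))) + ((18568 + 4073)*(-3208 - 1144))/(-43572) = 18976/1620 + (22641*(-4352))*(-1/43572) = 18976*(1/1620) - 98533632*(-1/43572) = 4744/405 + 8211136/3631 = 3342735544/1470555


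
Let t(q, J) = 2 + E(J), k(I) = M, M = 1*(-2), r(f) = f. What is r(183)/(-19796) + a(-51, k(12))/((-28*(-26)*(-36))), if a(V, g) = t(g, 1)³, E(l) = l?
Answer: -21153/2058784 ≈ -0.010275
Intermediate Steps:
M = -2
k(I) = -2
t(q, J) = 2 + J
a(V, g) = 27 (a(V, g) = (2 + 1)³ = 3³ = 27)
r(183)/(-19796) + a(-51, k(12))/((-28*(-26)*(-36))) = 183/(-19796) + 27/((-28*(-26)*(-36))) = 183*(-1/19796) + 27/((728*(-36))) = -183/19796 + 27/(-26208) = -183/19796 + 27*(-1/26208) = -183/19796 - 3/2912 = -21153/2058784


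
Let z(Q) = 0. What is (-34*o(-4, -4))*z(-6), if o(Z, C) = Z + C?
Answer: 0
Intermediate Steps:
o(Z, C) = C + Z
(-34*o(-4, -4))*z(-6) = -34*(-4 - 4)*0 = -34*(-8)*0 = 272*0 = 0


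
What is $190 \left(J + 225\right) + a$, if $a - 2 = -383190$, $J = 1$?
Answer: $-340248$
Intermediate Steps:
$a = -383188$ ($a = 2 - 383190 = -383188$)
$190 \left(J + 225\right) + a = 190 \left(1 + 225\right) - 383188 = 190 \cdot 226 - 383188 = 42940 - 383188 = -340248$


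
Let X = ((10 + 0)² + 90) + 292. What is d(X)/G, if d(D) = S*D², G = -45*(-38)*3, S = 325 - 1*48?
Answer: 32176874/2565 ≈ 12545.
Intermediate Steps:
S = 277 (S = 325 - 48 = 277)
X = 482 (X = (10² + 90) + 292 = (100 + 90) + 292 = 190 + 292 = 482)
G = 5130 (G = 1710*3 = 5130)
d(D) = 277*D²
d(X)/G = (277*482²)/5130 = (277*232324)*(1/5130) = 64353748*(1/5130) = 32176874/2565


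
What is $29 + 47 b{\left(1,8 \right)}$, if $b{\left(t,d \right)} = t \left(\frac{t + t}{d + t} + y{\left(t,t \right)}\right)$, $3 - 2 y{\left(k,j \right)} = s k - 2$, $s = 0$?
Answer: $\frac{2825}{18} \approx 156.94$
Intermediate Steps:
$y{\left(k,j \right)} = \frac{5}{2}$ ($y{\left(k,j \right)} = \frac{3}{2} - \frac{0 k - 2}{2} = \frac{3}{2} - \frac{0 - 2}{2} = \frac{3}{2} - -1 = \frac{3}{2} + 1 = \frac{5}{2}$)
$b{\left(t,d \right)} = t \left(\frac{5}{2} + \frac{2 t}{d + t}\right)$ ($b{\left(t,d \right)} = t \left(\frac{t + t}{d + t} + \frac{5}{2}\right) = t \left(\frac{2 t}{d + t} + \frac{5}{2}\right) = t \left(\frac{5}{2} + \frac{2 t}{d + t}\right)$)
$29 + 47 b{\left(1,8 \right)} = 29 + 47 \cdot \frac{1}{2} \cdot 1 \frac{1}{8 + 1} \left(5 \cdot 8 + 9 \cdot 1\right) = 29 + 47 \cdot \frac{1}{2} \cdot 1 \cdot \frac{1}{9} \left(40 + 9\right) = 29 + 47 \cdot \frac{1}{2} \cdot 1 \cdot \frac{1}{9} \cdot 49 = 29 + 47 \cdot \frac{49}{18} = 29 + \frac{2303}{18} = \frac{2825}{18}$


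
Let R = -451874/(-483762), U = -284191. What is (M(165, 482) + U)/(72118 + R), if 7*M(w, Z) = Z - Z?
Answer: -68740403271/17444199895 ≈ -3.9406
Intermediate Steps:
R = 225937/241881 (R = -451874*(-1/483762) = 225937/241881 ≈ 0.93408)
M(w, Z) = 0 (M(w, Z) = (Z - Z)/7 = (⅐)*0 = 0)
(M(165, 482) + U)/(72118 + R) = (0 - 284191)/(72118 + 225937/241881) = -284191/17444199895/241881 = -284191*241881/17444199895 = -68740403271/17444199895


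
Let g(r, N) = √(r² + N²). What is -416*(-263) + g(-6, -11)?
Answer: 109408 + √157 ≈ 1.0942e+5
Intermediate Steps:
g(r, N) = √(N² + r²)
-416*(-263) + g(-6, -11) = -416*(-263) + √((-11)² + (-6)²) = 109408 + √(121 + 36) = 109408 + √157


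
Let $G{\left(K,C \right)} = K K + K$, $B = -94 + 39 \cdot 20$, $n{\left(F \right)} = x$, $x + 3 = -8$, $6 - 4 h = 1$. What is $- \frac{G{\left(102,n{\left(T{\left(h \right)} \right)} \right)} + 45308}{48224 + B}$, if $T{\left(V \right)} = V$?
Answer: $- \frac{27907}{24455} \approx -1.1412$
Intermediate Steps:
$h = \frac{5}{4}$ ($h = \frac{3}{2} - \frac{1}{4} = \frac{5}{4} \approx 1.25$)
$x = -11$ ($x = -3 - 8 = -11$)
$n{\left(F \right)} = -11$
$B = 686$ ($B = -94 + 780 = 686$)
$G{\left(K,C \right)} = K + K^{2}$ ($G{\left(K,C \right)} = K^{2} + K = K + K^{2}$)
$- \frac{G{\left(102,n{\left(T{\left(h \right)} \right)} \right)} + 45308}{48224 + B} = - \frac{102 \left(1 + 102\right) + 45308}{48224 + 686} = - \frac{102 \cdot 103 + 45308}{48910} = - \frac{10506 + 45308}{48910} = - \frac{55814}{48910} = \left(-1\right) \frac{27907}{24455} = - \frac{27907}{24455}$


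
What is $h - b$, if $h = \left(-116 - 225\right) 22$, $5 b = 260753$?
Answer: $- \frac{298263}{5} \approx -59653.0$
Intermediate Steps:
$b = \frac{260753}{5}$ ($b = \frac{1}{5} \cdot 260753 = \frac{260753}{5} \approx 52151.0$)
$h = -7502$ ($h = \left(-341\right) 22 = -7502$)
$h - b = -7502 - \frac{260753}{5} = - \frac{298263}{5}$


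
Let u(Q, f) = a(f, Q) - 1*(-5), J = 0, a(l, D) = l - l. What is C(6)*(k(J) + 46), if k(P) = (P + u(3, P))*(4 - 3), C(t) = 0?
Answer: 0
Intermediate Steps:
a(l, D) = 0
u(Q, f) = 5 (u(Q, f) = 0 - 1*(-5) = 0 + 5 = 5)
k(P) = 5 + P (k(P) = (P + 5)*(4 - 3) = (5 + P)*1 = 5 + P)
C(6)*(k(J) + 46) = 0*((5 + 0) + 46) = 0*(5 + 46) = 0*51 = 0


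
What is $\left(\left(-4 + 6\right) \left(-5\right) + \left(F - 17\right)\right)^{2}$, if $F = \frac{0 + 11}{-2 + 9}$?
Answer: $\frac{31684}{49} \approx 646.61$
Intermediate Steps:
$F = \frac{11}{7} \approx 1.5714$
$\left(\left(-4 + 6\right) \left(-5\right) + \left(F - 17\right)\right)^{2} = \left(\left(-4 + 6\right) \left(-5\right) + \left(\frac{11}{7} - 17\right)\right)^{2} = \left(2 \left(-5\right) - \frac{108}{7}\right)^{2} = \left(-10 - \frac{108}{7}\right)^{2} = \left(- \frac{178}{7}\right)^{2} = \frac{31684}{49}$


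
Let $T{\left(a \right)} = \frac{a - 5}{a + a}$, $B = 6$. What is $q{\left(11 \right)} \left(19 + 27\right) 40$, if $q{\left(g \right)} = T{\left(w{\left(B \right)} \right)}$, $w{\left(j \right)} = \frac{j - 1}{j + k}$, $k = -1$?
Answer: $-3680$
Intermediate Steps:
$w{\left(j \right)} = 1$ ($w{\left(j \right)} = \frac{j - 1}{j - 1} = \frac{-1 + j}{-1 + j} = 1$)
$T{\left(a \right)} = \frac{-5 + a}{2 a}$
$q{\left(g \right)} = -2$ ($q{\left(g \right)} = \frac{-5 + 1}{2 \cdot 1} = \frac{1}{2} \cdot 1 \left(-4\right) = -2$)
$q{\left(11 \right)} \left(19 + 27\right) 40 = - 2 \left(19 + 27\right) 40 = \left(-2\right) 46 \cdot 40 = \left(-92\right) 40 = -3680$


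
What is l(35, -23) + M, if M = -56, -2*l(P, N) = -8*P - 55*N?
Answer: -1097/2 ≈ -548.50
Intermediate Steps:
l(P, N) = 4*P + 55*N/2 (l(P, N) = -(-8*P - 55*N)/2 = -(-55*N - 8*P)/2 = 4*P + 55*N/2)
l(35, -23) + M = (4*35 + (55/2)*(-23)) - 56 = (140 - 1265/2) - 56 = -985/2 - 56 = -1097/2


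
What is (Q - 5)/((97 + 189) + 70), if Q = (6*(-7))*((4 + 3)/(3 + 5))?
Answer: -167/1424 ≈ -0.11728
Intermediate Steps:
Q = -147/4 (Q = -294/8 = -42*7/8 = -147/4 ≈ -36.750)
(Q - 5)/((97 + 189) + 70) = (-147/4 - 5)/((97 + 189) + 70) = -167/(4*(286 + 70)) = -167/4/356 = -167/4*1/356 = -167/1424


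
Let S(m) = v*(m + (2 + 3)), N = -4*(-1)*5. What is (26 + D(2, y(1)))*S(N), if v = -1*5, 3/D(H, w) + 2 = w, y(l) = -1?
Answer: -3125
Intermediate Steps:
D(H, w) = 3/(-2 + w)
N = 20 (N = 4*5 = 20)
v = -5
S(m) = -25 - 5*m (S(m) = -5*(m + (2 + 3)) = -5*(m + 5) = -5*(5 + m) = -25 - 5*m)
(26 + D(2, y(1)))*S(N) = (26 + 3/(-2 - 1))*(-25 - 5*20) = (26 + 3/(-3))*(-25 - 100) = (26 + 3*(-⅓))*(-125) = (26 - 1)*(-125) = 25*(-125) = -3125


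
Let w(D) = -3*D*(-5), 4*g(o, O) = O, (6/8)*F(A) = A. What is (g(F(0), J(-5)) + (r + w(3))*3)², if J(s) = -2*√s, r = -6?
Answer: (234 - I*√5)²/4 ≈ 13688.0 - 261.62*I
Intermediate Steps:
F(A) = 4*A/3
g(o, O) = O/4
w(D) = 15*D
(g(F(0), J(-5)) + (r + w(3))*3)² = ((-2*I*√5)/4 + (-6 + 15*3)*3)² = ((-2*I*√5)/4 + (-6 + 45)*3)² = ((-2*I*√5)/4 + 39*3)² = (-I*√5/2 + 117)² = (117 - I*√5/2)²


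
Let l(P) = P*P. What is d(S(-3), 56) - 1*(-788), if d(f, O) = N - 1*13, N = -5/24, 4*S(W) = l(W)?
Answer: 18595/24 ≈ 774.79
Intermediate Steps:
l(P) = P**2
S(W) = W**2/4
N = -5/24 (N = -5*1/24 = -5/24 ≈ -0.20833)
d(f, O) = -317/24 (d(f, O) = -5/24 - 1*13 = -5/24 - 13 = -317/24)
d(S(-3), 56) - 1*(-788) = -317/24 - 1*(-788) = -317/24 + 788 = 18595/24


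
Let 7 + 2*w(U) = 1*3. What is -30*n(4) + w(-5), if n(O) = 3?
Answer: -92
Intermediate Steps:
w(U) = -2 (w(U) = -7/2 + (1*3)/2 = -7/2 + (½)*3 = -7/2 + 3/2 = -2)
-30*n(4) + w(-5) = -30*3 - 2 = -90 - 2 = -92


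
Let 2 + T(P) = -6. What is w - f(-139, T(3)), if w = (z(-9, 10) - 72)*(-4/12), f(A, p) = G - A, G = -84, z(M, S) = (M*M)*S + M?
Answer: -298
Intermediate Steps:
T(P) = -8 (T(P) = -2 - 6 = -8)
z(M, S) = M + S*M² (z(M, S) = M²*S + M = S*M² + M = M + S*M²)
f(A, p) = -84 - A
w = -243 (w = (-9*(1 - 9*10) - 72)*(-4/12) = (-9*(1 - 90) - 72)*(-4*1/12) = (-9*(-89) - 72)*(-⅓) = (801 - 72)*(-⅓) = 729*(-⅓) = -243)
w - f(-139, T(3)) = -243 - (-84 - 1*(-139)) = -243 - (-84 + 139) = -243 - 1*55 = -243 - 55 = -298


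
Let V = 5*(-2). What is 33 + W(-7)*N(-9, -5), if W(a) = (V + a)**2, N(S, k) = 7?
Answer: 2056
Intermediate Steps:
V = -10
W(a) = (-10 + a)**2
33 + W(-7)*N(-9, -5) = 33 + (-10 - 7)**2*7 = 33 + (-17)**2*7 = 33 + 289*7 = 33 + 2023 = 2056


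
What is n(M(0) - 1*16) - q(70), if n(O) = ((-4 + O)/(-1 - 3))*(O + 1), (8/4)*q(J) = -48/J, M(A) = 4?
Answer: -1528/35 ≈ -43.657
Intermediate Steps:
q(J) = -24/J (q(J) = (-48/J)/2 = -24/J)
n(O) = (1 + O)*(1 - O/4) (n(O) = ((-4 + O)/(-4))*(1 + O) = ((-4 + O)*(-¼))*(1 + O) = (1 - O/4)*(1 + O) = (1 + O)*(1 - O/4))
n(M(0) - 1*16) - q(70) = (1 - (4 - 1*16)²/4 + 3*(4 - 1*16)/4) - (-24)/70 = (1 - (4 - 16)²/4 + 3*(4 - 16)/4) - (-24)/70 = (1 - ¼*(-12)² + (¾)*(-12)) - 1*(-12/35) = (1 - ¼*144 - 9) + 12/35 = (1 - 36 - 9) + 12/35 = -44 + 12/35 = -1528/35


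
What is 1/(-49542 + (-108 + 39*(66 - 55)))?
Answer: -1/49221 ≈ -2.0317e-5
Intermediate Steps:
1/(-49542 + (-108 + 39*(66 - 55))) = 1/(-49542 + (-108 + 39*11)) = 1/(-49542 + (-108 + 429)) = 1/(-49542 + 321) = 1/(-49221) = -1/49221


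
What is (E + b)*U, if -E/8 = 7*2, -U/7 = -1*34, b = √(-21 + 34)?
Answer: -26656 + 238*√13 ≈ -25798.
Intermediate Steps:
b = √13 ≈ 3.6056
U = 238 (U = -(-7)*34 = -7*(-34) = 238)
E = -112 (E = -56*2 = -8*14 = -112)
(E + b)*U = (-112 + √13)*238 = -26656 + 238*√13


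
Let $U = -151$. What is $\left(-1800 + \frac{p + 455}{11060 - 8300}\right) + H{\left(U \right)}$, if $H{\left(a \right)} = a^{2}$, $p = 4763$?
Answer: $\frac{28983989}{1380} \approx 21003.0$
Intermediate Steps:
$\left(-1800 + \frac{p + 455}{11060 - 8300}\right) + H{\left(U \right)} = \left(-1800 + \frac{4763 + 455}{11060 - 8300}\right) + \left(-151\right)^{2} = \left(-1800 + \frac{5218}{2760}\right) + 22801 = \left(-1800 + 5218 \cdot \frac{1}{2760}\right) + 22801 = \left(-1800 + \frac{2609}{1380}\right) + 22801 = - \frac{2481391}{1380} + 22801 = \frac{28983989}{1380}$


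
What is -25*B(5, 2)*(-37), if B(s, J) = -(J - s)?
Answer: 2775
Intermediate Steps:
B(s, J) = s - J
-25*B(5, 2)*(-37) = -25*(5 - 1*2)*(-37) = -25*(5 - 2)*(-37) = -25*3*(-37) = -75*(-37) = 2775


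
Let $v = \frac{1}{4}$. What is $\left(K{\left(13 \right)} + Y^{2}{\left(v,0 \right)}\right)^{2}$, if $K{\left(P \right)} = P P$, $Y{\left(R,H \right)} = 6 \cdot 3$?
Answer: $243049$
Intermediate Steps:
$v = \frac{1}{4} \approx 0.25$
$Y{\left(R,H \right)} = 18$
$K{\left(P \right)} = P^{2}$
$\left(K{\left(13 \right)} + Y^{2}{\left(v,0 \right)}\right)^{2} = \left(13^{2} + 18^{2}\right)^{2} = \left(169 + 324\right)^{2} = 493^{2} = 243049$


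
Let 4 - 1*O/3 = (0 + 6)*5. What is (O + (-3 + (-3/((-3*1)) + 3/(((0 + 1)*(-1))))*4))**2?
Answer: 7921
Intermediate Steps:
O = -78 (O = 12 - 3*(0 + 6)*5 = 12 - 18*5 = 12 - 3*30 = 12 - 90 = -78)
(O + (-3 + (-3/((-3*1)) + 3/(((0 + 1)*(-1))))*4))**2 = (-78 + (-3 + (-3/((-3*1)) + 3/(((0 + 1)*(-1))))*4))**2 = (-78 + (-3 + (-3/(-3) + 3/((1*(-1))))*4))**2 = (-78 + (-3 + (-3*(-1/3) + 3/(-1))*4))**2 = (-78 + (-3 + (1 + 3*(-1))*4))**2 = (-78 + (-3 + (1 - 3)*4))**2 = (-78 + (-3 - 2*4))**2 = (-78 + (-3 - 8))**2 = (-78 - 11)**2 = (-89)**2 = 7921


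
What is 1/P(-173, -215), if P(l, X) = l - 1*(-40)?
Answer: -1/133 ≈ -0.0075188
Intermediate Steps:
P(l, X) = 40 + l (P(l, X) = l + 40 = 40 + l)
1/P(-173, -215) = 1/(40 - 173) = 1/(-133) = -1/133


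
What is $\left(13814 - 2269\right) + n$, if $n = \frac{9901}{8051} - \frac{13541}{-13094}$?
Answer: $\frac{1217310184015}{105419794} \approx 11547.0$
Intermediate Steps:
$n = \frac{238662285}{105419794}$ ($n = 9901 \cdot \frac{1}{8051} - - \frac{13541}{13094} = \frac{9901}{8051} + \frac{13541}{13094} = \frac{238662285}{105419794} \approx 2.2639$)
$\left(13814 - 2269\right) + n = \left(13814 - 2269\right) + \frac{238662285}{105419794} = 11545 + \frac{238662285}{105419794} = \frac{1217310184015}{105419794}$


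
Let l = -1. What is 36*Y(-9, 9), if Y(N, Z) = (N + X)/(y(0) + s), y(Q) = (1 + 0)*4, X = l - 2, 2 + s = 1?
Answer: -144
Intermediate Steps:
s = -1 (s = -2 + 1 = -1)
X = -3 (X = -1 - 2 = -3)
y(Q) = 4 (y(Q) = 1*4 = 4)
Y(N, Z) = -1 + N/3 (Y(N, Z) = (N - 3)/(4 - 1) = (-3 + N)/3 = (-3 + N)*(⅓) = -1 + N/3)
36*Y(-9, 9) = 36*(-1 + (⅓)*(-9)) = 36*(-1 - 3) = 36*(-4) = -144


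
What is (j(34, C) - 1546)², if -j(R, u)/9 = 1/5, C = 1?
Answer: 59892121/25 ≈ 2.3957e+6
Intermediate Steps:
j(R, u) = -9/5
(j(34, C) - 1546)² = (-9/5 - 1546)² = (-7739/5)² = 59892121/25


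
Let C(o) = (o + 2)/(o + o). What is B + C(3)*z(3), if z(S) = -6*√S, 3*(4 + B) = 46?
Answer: 34/3 - 5*√3 ≈ 2.6731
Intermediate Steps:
B = 34/3 (B = -4 + (⅓)*46 = -4 + 46/3 = 34/3 ≈ 11.333)
C(o) = (2 + o)/(2*o) (C(o) = (2 + o)/((2*o)) = (2 + o)*(1/(2*o)) = (2 + o)/(2*o))
B + C(3)*z(3) = 34/3 + ((½)*(2 + 3)/3)*(-6*√3) = 34/3 + ((½)*(⅓)*5)*(-6*√3) = 34/3 + 5*(-6*√3)/6 = 34/3 - 5*√3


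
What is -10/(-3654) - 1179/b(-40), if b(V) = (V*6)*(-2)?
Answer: -717211/292320 ≈ -2.4535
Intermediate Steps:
b(V) = -12*V (b(V) = (6*V)*(-2) = -12*V)
-10/(-3654) - 1179/b(-40) = -10/(-3654) - 1179/((-12*(-40))) = -10*(-1/3654) - 1179/480 = 5/1827 - 1179*1/480 = 5/1827 - 393/160 = -717211/292320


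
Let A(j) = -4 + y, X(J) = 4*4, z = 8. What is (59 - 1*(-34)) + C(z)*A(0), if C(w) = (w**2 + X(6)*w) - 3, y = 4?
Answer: 93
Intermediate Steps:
X(J) = 16
C(w) = -3 + w**2 + 16*w (C(w) = (w**2 + 16*w) - 3 = -3 + w**2 + 16*w)
A(j) = 0 (A(j) = -4 + 4 = 0)
(59 - 1*(-34)) + C(z)*A(0) = (59 - 1*(-34)) + (-3 + 8**2 + 16*8)*0 = (59 + 34) + (-3 + 64 + 128)*0 = 93 + 189*0 = 93 + 0 = 93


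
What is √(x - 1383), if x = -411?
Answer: I*√1794 ≈ 42.356*I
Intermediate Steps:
√(x - 1383) = √(-411 - 1383) = √(-1794) = I*√1794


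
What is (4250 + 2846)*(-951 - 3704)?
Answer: -33031880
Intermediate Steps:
(4250 + 2846)*(-951 - 3704) = 7096*(-4655) = -33031880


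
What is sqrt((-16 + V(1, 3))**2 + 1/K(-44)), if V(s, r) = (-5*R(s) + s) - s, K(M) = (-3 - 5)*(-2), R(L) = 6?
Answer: sqrt(33857)/4 ≈ 46.001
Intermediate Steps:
K(M) = 16 (K(M) = -8*(-2) = 16)
V(s, r) = -30 (V(s, r) = (-5*6 + s) - s = (-30 + s) - s = -30)
sqrt((-16 + V(1, 3))**2 + 1/K(-44)) = sqrt((-16 - 30)**2 + 1/16) = sqrt((-46)**2 + 1/16) = sqrt(2116 + 1/16) = sqrt(33857/16) = sqrt(33857)/4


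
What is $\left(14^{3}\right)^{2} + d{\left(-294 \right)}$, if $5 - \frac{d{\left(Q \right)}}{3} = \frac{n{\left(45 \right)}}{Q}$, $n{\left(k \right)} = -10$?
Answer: $\frac{368947994}{49} \approx 7.5296 \cdot 10^{6}$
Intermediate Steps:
$d{\left(Q \right)} = 15 + \frac{30}{Q}$ ($d{\left(Q \right)} = 15 - 3 \left(- \frac{10}{Q}\right) = 15 + \frac{30}{Q}$)
$\left(14^{3}\right)^{2} + d{\left(-294 \right)} = \left(14^{3}\right)^{2} + \left(15 + \frac{30}{-294}\right) = 2744^{2} + \left(15 + 30 \left(- \frac{1}{294}\right)\right) = 7529536 + \left(15 - \frac{5}{49}\right) = 7529536 + \frac{730}{49} = \frac{368947994}{49}$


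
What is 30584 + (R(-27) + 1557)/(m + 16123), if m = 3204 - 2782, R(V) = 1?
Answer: 506013838/16545 ≈ 30584.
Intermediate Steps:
m = 422
30584 + (R(-27) + 1557)/(m + 16123) = 30584 + (1 + 1557)/(422 + 16123) = 30584 + 1558/16545 = 506013838/16545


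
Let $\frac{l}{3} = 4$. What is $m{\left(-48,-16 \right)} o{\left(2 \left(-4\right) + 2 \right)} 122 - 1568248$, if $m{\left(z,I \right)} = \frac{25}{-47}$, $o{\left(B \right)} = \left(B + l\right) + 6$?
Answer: $- \frac{73744256}{47} \approx -1.569 \cdot 10^{6}$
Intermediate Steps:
$l = 12$ ($l = 3 \cdot 4 = 12$)
$o{\left(B \right)} = 18 + B$ ($o{\left(B \right)} = \left(B + 12\right) + 6 = \left(12 + B\right) + 6 = 18 + B$)
$m{\left(z,I \right)} = - \frac{25}{47}$ ($m{\left(z,I \right)} = 25 \left(- \frac{1}{47}\right) = - \frac{25}{47}$)
$m{\left(-48,-16 \right)} o{\left(2 \left(-4\right) + 2 \right)} 122 - 1568248 = - \frac{25 \left(18 + \left(2 \left(-4\right) + 2\right)\right) 122}{47} - 1568248 = - \frac{25 \left(18 + \left(-8 + 2\right)\right) 122}{47} - 1568248 = - \frac{25 \left(18 - 6\right) 122}{47} - 1568248 = - \frac{25 \cdot 12 \cdot 122}{47} - 1568248 = \left(- \frac{25}{47}\right) 1464 - 1568248 = - \frac{36600}{47} - 1568248 = - \frac{73744256}{47}$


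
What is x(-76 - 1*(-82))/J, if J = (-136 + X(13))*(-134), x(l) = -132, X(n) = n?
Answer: -22/2747 ≈ -0.0080087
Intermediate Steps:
J = 16482 (J = (-136 + 13)*(-134) = -123*(-134) = 16482)
x(-76 - 1*(-82))/J = -132/16482 = -132*1/16482 = -22/2747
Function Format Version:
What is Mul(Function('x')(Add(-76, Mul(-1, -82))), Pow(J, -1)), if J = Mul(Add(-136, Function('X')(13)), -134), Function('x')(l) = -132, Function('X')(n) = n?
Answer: Rational(-22, 2747) ≈ -0.0080087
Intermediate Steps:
J = 16482 (J = Mul(Add(-136, 13), -134) = Mul(-123, -134) = 16482)
Mul(Function('x')(Add(-76, Mul(-1, -82))), Pow(J, -1)) = Mul(-132, Pow(16482, -1)) = Mul(-132, Rational(1, 16482)) = Rational(-22, 2747)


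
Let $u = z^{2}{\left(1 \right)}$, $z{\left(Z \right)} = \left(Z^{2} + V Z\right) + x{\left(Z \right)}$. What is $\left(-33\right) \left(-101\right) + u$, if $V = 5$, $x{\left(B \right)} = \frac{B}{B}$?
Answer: $3382$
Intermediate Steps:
$x{\left(B \right)} = 1$
$z{\left(Z \right)} = 1 + Z^{2} + 5 Z$ ($z{\left(Z \right)} = \left(Z^{2} + 5 Z\right) + 1 = 1 + Z^{2} + 5 Z$)
$u = 49$ ($u = \left(1 + 1^{2} + 5 \cdot 1\right)^{2} = \left(1 + 1 + 5\right)^{2} = 7^{2} = 49$)
$\left(-33\right) \left(-101\right) + u = \left(-33\right) \left(-101\right) + 49 = 3333 + 49 = 3382$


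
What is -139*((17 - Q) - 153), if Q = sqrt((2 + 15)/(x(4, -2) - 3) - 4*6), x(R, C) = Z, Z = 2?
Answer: 18904 + 139*I*sqrt(41) ≈ 18904.0 + 890.03*I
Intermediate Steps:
x(R, C) = 2
Q = I*sqrt(41) (Q = sqrt((2 + 15)/(2 - 3) - 4*6) = sqrt(17/(-1) - 24) = sqrt(17*(-1) - 24) = sqrt(-17 - 24) = sqrt(-41) = I*sqrt(41) ≈ 6.4031*I)
-139*((17 - Q) - 153) = -139*((17 - I*sqrt(41)) - 153) = -139*(-136 - I*sqrt(41)) = 18904 + 139*I*sqrt(41)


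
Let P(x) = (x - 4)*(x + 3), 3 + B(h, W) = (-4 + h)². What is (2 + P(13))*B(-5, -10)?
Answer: 11388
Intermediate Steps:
B(h, W) = -3 + (-4 + h)²
P(x) = (-4 + x)*(3 + x)
(2 + P(13))*B(-5, -10) = (2 + (-12 + 13² - 1*13))*(-3 + (-4 - 5)²) = (2 + (-12 + 169 - 13))*(-3 + (-9)²) = (2 + 144)*(-3 + 81) = 146*78 = 11388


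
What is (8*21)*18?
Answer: 3024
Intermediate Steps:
(8*21)*18 = 168*18 = 3024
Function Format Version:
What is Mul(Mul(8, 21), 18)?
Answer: 3024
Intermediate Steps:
Mul(Mul(8, 21), 18) = Mul(168, 18) = 3024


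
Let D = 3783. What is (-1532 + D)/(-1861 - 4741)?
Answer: -2251/6602 ≈ -0.34096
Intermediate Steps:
(-1532 + D)/(-1861 - 4741) = (-1532 + 3783)/(-1861 - 4741) = 2251/(-6602) = 2251*(-1/6602) = -2251/6602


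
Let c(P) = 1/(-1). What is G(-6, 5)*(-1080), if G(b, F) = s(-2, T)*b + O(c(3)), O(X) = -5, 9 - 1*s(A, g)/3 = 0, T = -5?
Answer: 180360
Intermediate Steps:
c(P) = -1 (c(P) = 1*(-1) = -1)
s(A, g) = 27 (s(A, g) = 27 - 3*0 = 27 + 0 = 27)
G(b, F) = -5 + 27*b (G(b, F) = 27*b - 5 = -5 + 27*b)
G(-6, 5)*(-1080) = (-5 + 27*(-6))*(-1080) = (-5 - 162)*(-1080) = -167*(-1080) = 180360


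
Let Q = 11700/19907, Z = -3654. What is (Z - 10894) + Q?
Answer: -289595336/19907 ≈ -14547.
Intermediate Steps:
Q = 11700/19907 (Q = 11700*(1/19907) = 11700/19907 ≈ 0.58773)
(Z - 10894) + Q = (-3654 - 10894) + 11700/19907 = -14548 + 11700/19907 = -289595336/19907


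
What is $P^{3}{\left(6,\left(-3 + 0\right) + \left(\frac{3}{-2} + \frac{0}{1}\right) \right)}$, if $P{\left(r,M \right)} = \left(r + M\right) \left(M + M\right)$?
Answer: $- \frac{19683}{8} \approx -2460.4$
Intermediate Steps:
$P{\left(r,M \right)} = 2 M \left(M + r\right)$ ($P{\left(r,M \right)} = \left(M + r\right) 2 M = 2 M \left(M + r\right)$)
$P^{3}{\left(6,\left(-3 + 0\right) + \left(\frac{3}{-2} + \frac{0}{1}\right) \right)} = \left(2 \left(\left(-3 + 0\right) + \left(\frac{3}{-2} + \frac{0}{1}\right)\right) \left(\left(\left(-3 + 0\right) + \left(\frac{3}{-2} + \frac{0}{1}\right)\right) + 6\right)\right)^{3} = \left(2 \left(-3 + \left(3 \left(- \frac{1}{2}\right) + 0 \cdot 1\right)\right) \left(\left(-3 + \left(3 \left(- \frac{1}{2}\right) + 0 \cdot 1\right)\right) + 6\right)\right)^{3} = \left(2 \left(-3 + \left(- \frac{3}{2} + 0\right)\right) \left(\left(-3 + \left(- \frac{3}{2} + 0\right)\right) + 6\right)\right)^{3} = \left(2 \left(-3 - \frac{3}{2}\right) \left(\left(-3 - \frac{3}{2}\right) + 6\right)\right)^{3} = \left(2 \left(- \frac{9}{2}\right) \left(- \frac{9}{2} + 6\right)\right)^{3} = \left(2 \left(- \frac{9}{2}\right) \frac{3}{2}\right)^{3} = \left(- \frac{27}{2}\right)^{3} = - \frac{19683}{8}$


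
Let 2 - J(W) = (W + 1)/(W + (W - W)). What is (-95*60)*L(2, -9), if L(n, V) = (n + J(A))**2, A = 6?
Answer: -137275/3 ≈ -45758.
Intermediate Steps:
J(W) = 2 - (1 + W)/W (J(W) = 2 - (W + 1)/(W + (W - W)) = 2 - (1 + W)/(W + 0) = 2 - (1 + W)/W)
L(n, V) = (5/6 + n)**2 (L(n, V) = (n + (-1 + 6)/6)**2 = (n + (1/6)*5)**2 = (n + 5/6)**2 = (5/6 + n)**2)
(-95*60)*L(2, -9) = (-95*60)*((5 + 6*2)**2/36) = -475*(5 + 12)**2/3 = -475*17**2/3 = -475*289/3 = -5700*289/36 = -137275/3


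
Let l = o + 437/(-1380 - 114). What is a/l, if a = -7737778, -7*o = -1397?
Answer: -80921682324/2084059 ≈ -38829.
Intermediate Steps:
o = 1397/7 (o = -⅐*(-1397) = 1397/7 ≈ 199.57)
l = 2084059/10458 (l = 1397/7 + 437/(-1380 - 114) = 1397/7 + 437/(-1494) = 1397/7 + 437*(-1/1494) = 1397/7 - 437/1494 = 2084059/10458 ≈ 199.28)
a/l = -7737778/2084059/10458 = -7737778*10458/2084059 = -80921682324/2084059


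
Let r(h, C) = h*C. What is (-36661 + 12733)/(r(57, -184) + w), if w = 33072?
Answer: -997/941 ≈ -1.0595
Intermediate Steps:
r(h, C) = C*h
(-36661 + 12733)/(r(57, -184) + w) = (-36661 + 12733)/(-184*57 + 33072) = -23928/(-10488 + 33072) = -23928/22584 = -23928*1/22584 = -997/941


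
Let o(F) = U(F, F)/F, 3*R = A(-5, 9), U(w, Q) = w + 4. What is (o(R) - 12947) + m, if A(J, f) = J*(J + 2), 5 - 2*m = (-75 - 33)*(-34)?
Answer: -147787/10 ≈ -14779.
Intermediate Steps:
U(w, Q) = 4 + w
m = -3667/2 (m = 5/2 - (-75 - 33)*(-34)/2 = 5/2 - (-54)*(-34) = 5/2 - ½*3672 = 5/2 - 1836 = -3667/2 ≈ -1833.5)
A(J, f) = J*(2 + J)
R = 5 (R = (-5*(2 - 5))/3 = (-5*(-3))/3 = (⅓)*15 = 5)
o(F) = (4 + F)/F
(o(R) - 12947) + m = ((4 + 5)/5 - 12947) - 3667/2 = ((⅕)*9 - 12947) - 3667/2 = (9/5 - 12947) - 3667/2 = -64726/5 - 3667/2 = -147787/10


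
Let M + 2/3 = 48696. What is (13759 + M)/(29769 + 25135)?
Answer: 187363/164712 ≈ 1.1375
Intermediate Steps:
M = 146086/3 (M = -⅔ + 48696 = 146086/3 ≈ 48695.)
(13759 + M)/(29769 + 25135) = (13759 + 146086/3)/(29769 + 25135) = (187363/3)/54904 = (187363/3)*(1/54904) = 187363/164712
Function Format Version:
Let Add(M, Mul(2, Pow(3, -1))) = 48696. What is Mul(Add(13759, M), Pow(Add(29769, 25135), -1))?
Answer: Rational(187363, 164712) ≈ 1.1375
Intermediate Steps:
M = Rational(146086, 3) (M = Add(Rational(-2, 3), 48696) = Rational(146086, 3) ≈ 48695.)
Mul(Add(13759, M), Pow(Add(29769, 25135), -1)) = Mul(Add(13759, Rational(146086, 3)), Pow(Add(29769, 25135), -1)) = Mul(Rational(187363, 3), Pow(54904, -1)) = Mul(Rational(187363, 3), Rational(1, 54904)) = Rational(187363, 164712)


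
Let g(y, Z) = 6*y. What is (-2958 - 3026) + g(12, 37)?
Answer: -5912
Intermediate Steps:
(-2958 - 3026) + g(12, 37) = (-2958 - 3026) + 6*12 = -5984 + 72 = -5912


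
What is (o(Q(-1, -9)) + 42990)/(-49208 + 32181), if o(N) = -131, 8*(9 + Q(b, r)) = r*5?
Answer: -42859/17027 ≈ -2.5171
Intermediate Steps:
Q(b, r) = -9 + 5*r/8 (Q(b, r) = -9 + (r*5)/8 = -9 + (5*r)/8 = -9 + 5*r/8)
(o(Q(-1, -9)) + 42990)/(-49208 + 32181) = (-131 + 42990)/(-49208 + 32181) = 42859/(-17027) = 42859*(-1/17027) = -42859/17027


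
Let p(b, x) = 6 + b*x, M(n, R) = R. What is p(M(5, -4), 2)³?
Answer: -8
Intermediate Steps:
p(M(5, -4), 2)³ = (6 - 4*2)³ = (6 - 8)³ = (-2)³ = -8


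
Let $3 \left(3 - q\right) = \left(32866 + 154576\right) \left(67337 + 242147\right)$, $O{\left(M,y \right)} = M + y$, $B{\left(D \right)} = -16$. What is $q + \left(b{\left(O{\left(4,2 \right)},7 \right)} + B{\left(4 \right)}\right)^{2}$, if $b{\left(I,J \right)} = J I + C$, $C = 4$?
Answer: $- \frac{58010297219}{3} \approx -1.9337 \cdot 10^{10}$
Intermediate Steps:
$b{\left(I,J \right)} = 4 + I J$ ($b{\left(I,J \right)} = J I + 4 = I J + 4 = 4 + I J$)
$q = - \frac{58010299919}{3}$ ($q = 3 - \frac{\left(32866 + 154576\right) \left(67337 + 242147\right)}{3} = 3 - \frac{187442 \cdot 309484}{3} = 3 - \frac{58010299928}{3} = - \frac{58010299919}{3} \approx -1.9337 \cdot 10^{10}$)
$q + \left(b{\left(O{\left(4,2 \right)},7 \right)} + B{\left(4 \right)}\right)^{2} = - \frac{58010299919}{3} + \left(\left(4 + \left(4 + 2\right) 7\right) - 16\right)^{2} = - \frac{58010299919}{3} + \left(\left(4 + 6 \cdot 7\right) - 16\right)^{2} = - \frac{58010299919}{3} + \left(\left(4 + 42\right) - 16\right)^{2} = - \frac{58010299919}{3} + \left(46 - 16\right)^{2} = - \frac{58010299919}{3} + 30^{2} = - \frac{58010299919}{3} + 900 = - \frac{58010297219}{3}$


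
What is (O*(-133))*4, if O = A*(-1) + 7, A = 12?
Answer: 2660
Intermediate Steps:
O = -5 (O = 12*(-1) + 7 = -12 + 7 = -5)
(O*(-133))*4 = -5*(-133)*4 = 665*4 = 2660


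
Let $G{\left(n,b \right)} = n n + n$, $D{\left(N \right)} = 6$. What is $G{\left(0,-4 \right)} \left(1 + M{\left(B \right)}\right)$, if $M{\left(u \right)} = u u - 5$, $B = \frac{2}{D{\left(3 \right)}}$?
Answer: $0$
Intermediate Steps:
$G{\left(n,b \right)} = n + n^{2}$ ($G{\left(n,b \right)} = n^{2} + n = n + n^{2}$)
$B = \frac{1}{3}$ ($B = \frac{2}{6} = 2 \cdot \frac{1}{6} = \frac{1}{3} \approx 0.33333$)
$M{\left(u \right)} = -5 + u^{2}$ ($M{\left(u \right)} = u^{2} - 5 = -5 + u^{2}$)
$G{\left(0,-4 \right)} \left(1 + M{\left(B \right)}\right) = 0 \left(1 + 0\right) \left(1 - \left(5 - \left(\frac{1}{3}\right)^{2}\right)\right) = 0 \cdot 1 \left(1 + \left(-5 + \frac{1}{9}\right)\right) = 0 \left(1 - \frac{44}{9}\right) = 0 \left(- \frac{35}{9}\right) = 0$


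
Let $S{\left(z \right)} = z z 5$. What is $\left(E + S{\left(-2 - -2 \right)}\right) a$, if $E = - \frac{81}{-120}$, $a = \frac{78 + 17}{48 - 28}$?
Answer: $\frac{513}{160} \approx 3.2062$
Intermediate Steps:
$a = \frac{19}{4}$ ($a = \frac{95}{20} = 95 \cdot \frac{1}{20} = \frac{19}{4} \approx 4.75$)
$E = \frac{27}{40}$ ($E = \left(-81\right) \left(- \frac{1}{120}\right) = \frac{27}{40} \approx 0.675$)
$S{\left(z \right)} = 5 z^{2}$ ($S{\left(z \right)} = z^{2} \cdot 5 = 5 z^{2}$)
$\left(E + S{\left(-2 - -2 \right)}\right) a = \left(\frac{27}{40} + 5 \left(-2 - -2\right)^{2}\right) \frac{19}{4} = \left(\frac{27}{40} + 5 \left(-2 + 2\right)^{2}\right) \frac{19}{4} = \left(\frac{27}{40} + 5 \cdot 0^{2}\right) \frac{19}{4} = \left(\frac{27}{40} + 5 \cdot 0\right) \frac{19}{4} = \left(\frac{27}{40} + 0\right) \frac{19}{4} = \frac{27}{40} \cdot \frac{19}{4} = \frac{513}{160}$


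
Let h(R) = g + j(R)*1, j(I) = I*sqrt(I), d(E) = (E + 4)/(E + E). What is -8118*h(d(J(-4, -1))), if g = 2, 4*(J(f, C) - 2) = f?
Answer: -16236 - 20295*sqrt(10)/2 ≈ -48325.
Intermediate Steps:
J(f, C) = 2 + f/4
d(E) = (4 + E)/(2*E) (d(E) = (4 + E)/((2*E)) = (4 + E)*(1/(2*E)) = (4 + E)/(2*E))
j(I) = I**(3/2)
h(R) = 2 + R**(3/2) (h(R) = 2 + R**(3/2)*1 = 2 + R**(3/2))
-8118*h(d(J(-4, -1))) = -8118*(2 + ((4 + (2 + (1/4)*(-4)))/(2*(2 + (1/4)*(-4))))**(3/2)) = -8118*(2 + ((4 + (2 - 1))/(2*(2 - 1)))**(3/2)) = -8118*(2 + ((1/2)*(4 + 1)/1)**(3/2)) = -8118*(2 + ((1/2)*1*5)**(3/2)) = -8118*(2 + (5/2)**(3/2)) = -8118*(2 + 5*sqrt(10)/4) = -16236 - 20295*sqrt(10)/2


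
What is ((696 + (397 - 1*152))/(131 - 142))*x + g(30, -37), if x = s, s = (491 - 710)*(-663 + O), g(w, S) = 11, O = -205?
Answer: -178876451/11 ≈ -1.6261e+7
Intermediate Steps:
s = 190092 (s = (491 - 710)*(-663 - 205) = -219*(-868) = 190092)
x = 190092
((696 + (397 - 1*152))/(131 - 142))*x + g(30, -37) = ((696 + (397 - 1*152))/(131 - 142))*190092 + 11 = ((696 + (397 - 152))/(-11))*190092 + 11 = ((696 + 245)*(-1/11))*190092 + 11 = (941*(-1/11))*190092 + 11 = -941/11*190092 + 11 = -178876572/11 + 11 = -178876451/11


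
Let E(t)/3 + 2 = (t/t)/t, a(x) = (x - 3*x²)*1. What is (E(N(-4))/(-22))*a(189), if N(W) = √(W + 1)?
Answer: -320922/11 - 53487*I*√3/11 ≈ -29175.0 - 8422.0*I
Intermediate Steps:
a(x) = x - 3*x²
N(W) = √(1 + W)
E(t) = -6 + 3/t (E(t) = -6 + 3*((t/t)/t) = -6 + 3*(1/t) = -6 + 3/t)
(E(N(-4))/(-22))*a(189) = ((-6 + 3/(√(1 - 4)))/(-22))*(189*(1 - 3*189)) = ((-6 + 3/(√(-3)))*(-1/22))*(189*(1 - 567)) = ((-6 + 3/((I*√3)))*(-1/22))*(189*(-566)) = ((-6 + 3*(-I*√3/3))*(-1/22))*(-106974) = ((-6 - I*√3)*(-1/22))*(-106974) = (3/11 + I*√3/22)*(-106974) = -320922/11 - 53487*I*√3/11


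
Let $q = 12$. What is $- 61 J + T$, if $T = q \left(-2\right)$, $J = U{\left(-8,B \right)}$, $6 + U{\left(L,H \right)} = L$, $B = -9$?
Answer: $830$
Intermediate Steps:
$U{\left(L,H \right)} = -6 + L$
$J = -14$ ($J = -6 - 8 = -14$)
$T = -24$ ($T = 12 \left(-2\right) = -24$)
$- 61 J + T = \left(-61\right) \left(-14\right) - 24 = 854 - 24 = 830$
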